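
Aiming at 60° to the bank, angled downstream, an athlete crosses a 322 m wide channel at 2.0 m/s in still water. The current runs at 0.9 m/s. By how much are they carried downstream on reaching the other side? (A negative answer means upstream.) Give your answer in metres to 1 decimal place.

353.2 m

Perpendicular speed = 1.732 m/s; crossing time = 322 / 1.732 = 185.907 s.
Net downstream speed = 1.900 m/s.
Drift = 1.900 × 185.907 = 353.223 m (downstream).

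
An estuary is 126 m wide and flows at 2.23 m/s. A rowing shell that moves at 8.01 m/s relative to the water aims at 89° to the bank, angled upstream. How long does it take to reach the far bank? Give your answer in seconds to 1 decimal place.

15.7 s

The component of the rowing shell's velocity perpendicular to the bank is 8.01 × sin 89° = 8.009 m/s.
Only the cross-stream component determines the crossing time; the current contributes nothing perpendicular to the bank.
Time = 126 / 8.009 = 15.733 s.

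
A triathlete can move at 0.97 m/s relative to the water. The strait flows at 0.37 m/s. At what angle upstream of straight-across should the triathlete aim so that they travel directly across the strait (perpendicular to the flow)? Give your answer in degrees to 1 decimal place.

To cancel the current, the upstream component of the triathlete's velocity must equal the flow: 0.97 sin θ = 0.37.
sin θ = 0.37 / 0.97 = 0.3814.
θ = arcsin(0.3814) = 22.423°.

22.4°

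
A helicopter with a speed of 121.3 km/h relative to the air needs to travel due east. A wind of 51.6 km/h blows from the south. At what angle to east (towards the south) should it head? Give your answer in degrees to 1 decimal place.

25.2°

The wind pushes perpendicular to the desired track; the heading must have a component into the wind equal to 51.6 km/h: 121.3 sin θ = 51.6.
sin θ = 0.4254, so θ = 25.175°.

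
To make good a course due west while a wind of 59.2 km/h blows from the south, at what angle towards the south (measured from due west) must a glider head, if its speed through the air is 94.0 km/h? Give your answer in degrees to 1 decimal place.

39.0°

The wind pushes perpendicular to the desired track; the heading must have a component into the wind equal to 59.2 km/h: 94.0 sin θ = 59.2.
sin θ = 0.6298, so θ = 39.034°.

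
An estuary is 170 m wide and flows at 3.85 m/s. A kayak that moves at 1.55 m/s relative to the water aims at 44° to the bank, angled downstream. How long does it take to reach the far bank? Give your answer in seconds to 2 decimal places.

157.89 s

The component of the kayak's velocity perpendicular to the bank is 1.55 × sin 44° = 1.077 m/s.
Only the cross-stream component determines the crossing time; the current contributes nothing perpendicular to the bank.
Time = 170 / 1.077 = 157.887 s.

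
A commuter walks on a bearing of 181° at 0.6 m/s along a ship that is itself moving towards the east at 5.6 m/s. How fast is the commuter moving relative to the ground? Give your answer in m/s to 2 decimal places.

Taking east as x and north as y: ship velocity = (5.600, 0.000) m/s; commuter velocity relative to ship = (-0.010, -0.600) m/s.
Velocity relative to ground = (5.600, 0.000) + (-0.010, -0.600) = (5.590, -0.600) m/s.
Speed = |(5.590, -0.600)| = 5.622 m/s.

5.62 m/s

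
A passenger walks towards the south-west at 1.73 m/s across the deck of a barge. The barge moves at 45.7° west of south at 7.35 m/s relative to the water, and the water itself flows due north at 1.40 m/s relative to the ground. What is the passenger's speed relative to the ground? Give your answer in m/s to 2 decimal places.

8.16 m/s

In east/north components (m/s): passenger relative to barge = (-1.223, -1.223); barge relative to water = (-5.260, -5.133); water relative to ground = (0.000, 1.400).
Sum = (-6.484, -4.957) m/s.
Speed = |(-6.484, -4.957)| = 8.161 m/s.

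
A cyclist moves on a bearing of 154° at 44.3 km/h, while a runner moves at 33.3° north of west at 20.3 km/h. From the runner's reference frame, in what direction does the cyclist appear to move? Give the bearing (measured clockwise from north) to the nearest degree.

Taking east as x and north as y: cyclist velocity = (19.420, -39.817) km/h; runner velocity = (-16.967, 11.145) km/h.
Velocity of cyclist relative to runner = (19.420, -39.817) − (-16.967, 11.145) = (36.387, -50.962) km/h.
Bearing = atan2(36.39, -50.96) = 144.47° clockwise from north.

144°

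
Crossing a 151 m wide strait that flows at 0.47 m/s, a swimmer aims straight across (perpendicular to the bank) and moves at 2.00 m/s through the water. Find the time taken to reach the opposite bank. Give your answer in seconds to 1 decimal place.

75.5 s

The component of the swimmer's velocity perpendicular to the bank is 2.00 m/s.
The flow acts along the bank and has no component across it.
Time = 151 / 2.000 = 75.500 s.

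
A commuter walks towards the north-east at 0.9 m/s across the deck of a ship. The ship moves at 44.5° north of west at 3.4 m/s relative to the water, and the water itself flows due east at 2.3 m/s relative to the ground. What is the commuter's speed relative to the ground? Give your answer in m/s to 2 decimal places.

In east/north components (m/s): commuter relative to ship = (0.636, 0.636); ship relative to water = (-2.425, 2.383); water relative to ground = (2.300, 0.000).
Sum = (0.511, 3.019) m/s.
Speed = |(0.511, 3.019)| = 3.062 m/s.

3.06 m/s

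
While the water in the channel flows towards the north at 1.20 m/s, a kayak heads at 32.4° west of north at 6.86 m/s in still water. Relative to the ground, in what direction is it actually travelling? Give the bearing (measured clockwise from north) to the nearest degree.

332°

Taking east as x and north as y: velocity relative to the water = (-3.676, 5.792) m/s; the water relative to ground = (0.000, 1.200) m/s.
Velocity relative to ground = (-3.676, 5.792) + (0.000, 1.200) = (-3.676, 6.992) m/s.
Bearing = atan2(-3.68, 6.99) = 332.27° clockwise from north.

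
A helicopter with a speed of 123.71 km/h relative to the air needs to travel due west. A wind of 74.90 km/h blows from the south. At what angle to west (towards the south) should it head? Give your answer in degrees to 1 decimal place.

The wind pushes perpendicular to the desired track; the heading must have a component into the wind equal to 74.90 km/h: 123.71 sin θ = 74.90.
sin θ = 0.6054, so θ = 37.261°.

37.3°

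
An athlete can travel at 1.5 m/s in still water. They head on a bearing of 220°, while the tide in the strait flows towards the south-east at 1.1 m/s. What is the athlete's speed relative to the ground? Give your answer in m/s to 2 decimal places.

1.94 m/s

Taking east as x and north as y: velocity relative to the water = (-0.964, -1.149) m/s; the water relative to ground = (0.778, -0.778) m/s.
Velocity relative to ground = (-0.964, -1.149) + (0.778, -0.778) = (-0.186, -1.927) m/s.
Speed = |(-0.186, -1.927)| = 1.936 m/s.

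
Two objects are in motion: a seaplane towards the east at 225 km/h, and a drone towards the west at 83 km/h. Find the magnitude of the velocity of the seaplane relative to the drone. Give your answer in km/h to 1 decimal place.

Taking east as x and north as y: seaplane velocity = (225.000, 0.000) km/h; drone velocity = (-83.000, 0.000) km/h.
Velocity of seaplane relative to drone = (225.000, 0.000) − (-83.000, 0.000) = (308.000, 0.000) km/h.
Magnitude = |(308.000, 0.000)| = 308.000 km/h.

308.0 km/h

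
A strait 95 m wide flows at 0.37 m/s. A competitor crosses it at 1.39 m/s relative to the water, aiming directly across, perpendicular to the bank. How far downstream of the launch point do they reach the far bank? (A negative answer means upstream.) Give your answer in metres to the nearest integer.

Perpendicular speed = 1.390 m/s; crossing time = 95 / 1.390 = 68.345 s.
Net downstream speed = 0.370 m/s.
Drift = 0.370 × 68.345 = 25.288 m (downstream).

25 m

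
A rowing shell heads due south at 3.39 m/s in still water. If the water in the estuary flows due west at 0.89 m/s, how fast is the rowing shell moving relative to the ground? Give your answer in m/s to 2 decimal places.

3.50 m/s

Taking east as x and north as y: velocity relative to the water = (0.000, -3.390) m/s; the water relative to ground = (-0.890, 0.000) m/s.
Velocity relative to ground = (0.000, -3.390) + (-0.890, 0.000) = (-0.890, -3.390) m/s.
Speed = |(-0.890, -3.390)| = 3.505 m/s.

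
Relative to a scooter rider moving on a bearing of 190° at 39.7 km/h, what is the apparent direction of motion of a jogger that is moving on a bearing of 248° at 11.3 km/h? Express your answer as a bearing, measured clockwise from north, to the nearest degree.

Taking east as x and north as y: jogger velocity = (-10.477, -4.233) km/h; scooter rider velocity = (-6.894, -39.097) km/h.
Velocity of jogger relative to scooter rider = (-10.477, -4.233) − (-6.894, -39.097) = (-3.583, 34.864) km/h.
Bearing = atan2(-3.58, 34.86) = 354.13° clockwise from north.

354°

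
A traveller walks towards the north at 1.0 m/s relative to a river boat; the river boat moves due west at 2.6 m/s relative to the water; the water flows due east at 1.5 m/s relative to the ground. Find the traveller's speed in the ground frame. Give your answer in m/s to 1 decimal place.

1.5 m/s

In east/north components (m/s): traveller relative to river boat = (0.000, 1.000); river boat relative to water = (-2.600, 0.000); water relative to ground = (1.500, 0.000).
Sum = (-1.100, 1.000) m/s.
Speed = |(-1.100, 1.000)| = 1.487 m/s.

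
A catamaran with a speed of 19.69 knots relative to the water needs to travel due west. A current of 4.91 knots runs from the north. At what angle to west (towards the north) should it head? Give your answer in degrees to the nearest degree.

The current pushes perpendicular to the desired track; the heading must have a component into the current equal to 4.91 knots: 19.69 sin θ = 4.91.
sin θ = 0.2494, so θ = 14.440°.

14°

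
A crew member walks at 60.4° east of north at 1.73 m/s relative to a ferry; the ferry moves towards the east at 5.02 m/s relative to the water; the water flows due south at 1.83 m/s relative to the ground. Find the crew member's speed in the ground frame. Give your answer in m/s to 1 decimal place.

In east/north components (m/s): crew member relative to ferry = (1.504, 0.855); ferry relative to water = (5.020, 0.000); water relative to ground = (0.000, -1.830).
Sum = (6.524, -0.975) m/s.
Speed = |(6.524, -0.975)| = 6.597 m/s.

6.6 m/s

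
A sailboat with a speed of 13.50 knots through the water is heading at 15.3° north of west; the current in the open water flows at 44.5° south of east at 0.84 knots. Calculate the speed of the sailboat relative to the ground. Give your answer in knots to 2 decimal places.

12.77 knots

Taking east as x and north as y: velocity relative to the water = (-13.022, 3.562) knots; the water relative to ground = (0.599, -0.589) knots.
Velocity relative to ground = (-13.022, 3.562) + (0.599, -0.589) = (-12.422, 2.974) knots.
Speed = |(-12.422, 2.974)| = 12.773 knots.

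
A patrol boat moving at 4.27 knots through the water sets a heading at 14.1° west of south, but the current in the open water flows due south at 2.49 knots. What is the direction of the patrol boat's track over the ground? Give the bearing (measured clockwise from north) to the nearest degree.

189°

Taking east as x and north as y: velocity relative to the water = (-1.040, -4.141) knots; the water relative to ground = (0.000, -2.490) knots.
Velocity relative to ground = (-1.040, -4.141) + (0.000, -2.490) = (-1.040, -6.631) knots.
Bearing = atan2(-1.04, -6.63) = 188.92° clockwise from north.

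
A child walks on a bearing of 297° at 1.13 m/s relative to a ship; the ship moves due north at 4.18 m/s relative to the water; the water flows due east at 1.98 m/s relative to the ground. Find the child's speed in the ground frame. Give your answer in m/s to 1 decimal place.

In east/north components (m/s): child relative to ship = (-1.007, 0.513); ship relative to water = (0.000, 4.180); water relative to ground = (1.980, 0.000).
Sum = (0.973, 4.693) m/s.
Speed = |(0.973, 4.693)| = 4.793 m/s.

4.8 m/s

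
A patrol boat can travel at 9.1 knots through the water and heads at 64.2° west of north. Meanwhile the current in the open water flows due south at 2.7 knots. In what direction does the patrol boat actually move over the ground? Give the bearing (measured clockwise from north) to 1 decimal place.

Taking east as x and north as y: velocity relative to the water = (-8.193, 3.961) knots; the water relative to ground = (0.000, -2.700) knots.
Velocity relative to ground = (-8.193, 3.961) + (0.000, -2.700) = (-8.193, 1.261) knots.
Bearing = atan2(-8.19, 1.26) = 278.75° clockwise from north.

278.7°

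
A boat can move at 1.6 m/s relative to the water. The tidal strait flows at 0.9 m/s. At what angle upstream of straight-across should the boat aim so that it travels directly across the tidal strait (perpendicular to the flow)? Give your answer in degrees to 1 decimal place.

To cancel the current, the upstream component of the boat's velocity must equal the flow: 1.6 sin θ = 0.9.
sin θ = 0.9 / 1.6 = 0.5625.
θ = arcsin(0.5625) = 34.229°.

34.2°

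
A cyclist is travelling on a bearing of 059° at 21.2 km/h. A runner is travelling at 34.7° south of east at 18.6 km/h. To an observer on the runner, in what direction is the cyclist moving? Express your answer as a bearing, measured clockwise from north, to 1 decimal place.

007.6°

Taking east as x and north as y: cyclist velocity = (18.172, 10.919) km/h; runner velocity = (15.292, -10.589) km/h.
Velocity of cyclist relative to runner = (18.172, 10.919) − (15.292, -10.589) = (2.880, 21.507) km/h.
Bearing = atan2(2.88, 21.51) = 7.63° clockwise from north.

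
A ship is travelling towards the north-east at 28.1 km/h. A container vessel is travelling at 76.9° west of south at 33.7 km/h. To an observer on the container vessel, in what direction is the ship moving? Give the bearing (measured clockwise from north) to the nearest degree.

062°

Taking east as x and north as y: ship velocity = (19.870, 19.870) km/h; container vessel velocity = (-32.823, -7.638) km/h.
Velocity of ship relative to container vessel = (19.870, 19.870) − (-32.823, -7.638) = (52.693, 27.508) km/h.
Bearing = atan2(52.69, 27.51) = 62.43° clockwise from north.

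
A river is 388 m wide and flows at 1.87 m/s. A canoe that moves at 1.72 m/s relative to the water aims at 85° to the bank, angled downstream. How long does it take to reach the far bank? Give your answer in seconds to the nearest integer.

The component of the canoe's velocity perpendicular to the bank is 1.72 × sin 85° = 1.713 m/s.
Only the cross-stream component determines the crossing time; the current contributes nothing perpendicular to the bank.
Time = 388 / 1.713 = 226.443 s.

226 s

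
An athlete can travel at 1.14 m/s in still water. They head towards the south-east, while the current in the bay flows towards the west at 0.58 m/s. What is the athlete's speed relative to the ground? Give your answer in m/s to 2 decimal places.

0.84 m/s

Taking east as x and north as y: velocity relative to the water = (0.806, -0.806) m/s; the water relative to ground = (-0.580, 0.000) m/s.
Velocity relative to ground = (0.806, -0.806) + (-0.580, 0.000) = (0.226, -0.806) m/s.
Speed = |(0.226, -0.806)| = 0.837 m/s.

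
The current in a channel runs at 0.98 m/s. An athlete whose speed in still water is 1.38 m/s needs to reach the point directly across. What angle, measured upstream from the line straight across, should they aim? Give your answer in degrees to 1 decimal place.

45.2°

To cancel the current, the upstream component of the athlete's velocity must equal the flow: 1.38 sin θ = 0.98.
sin θ = 0.98 / 1.38 = 0.7101.
θ = arcsin(0.7101) = 45.247°.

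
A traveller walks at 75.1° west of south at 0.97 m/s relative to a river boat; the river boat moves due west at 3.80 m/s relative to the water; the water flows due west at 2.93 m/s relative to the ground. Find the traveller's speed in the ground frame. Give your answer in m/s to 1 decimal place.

In east/north components (m/s): traveller relative to river boat = (-0.937, -0.249); river boat relative to water = (-3.800, 0.000); water relative to ground = (-2.930, 0.000).
Sum = (-7.667, -0.249) m/s.
Speed = |(-7.667, -0.249)| = 7.671 m/s.

7.7 m/s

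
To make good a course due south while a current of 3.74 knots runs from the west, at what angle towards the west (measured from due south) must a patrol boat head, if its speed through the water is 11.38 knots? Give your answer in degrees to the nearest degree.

19°

The current pushes perpendicular to the desired track; the heading must have a component into the current equal to 3.74 knots: 11.38 sin θ = 3.74.
sin θ = 0.3286, so θ = 19.187°.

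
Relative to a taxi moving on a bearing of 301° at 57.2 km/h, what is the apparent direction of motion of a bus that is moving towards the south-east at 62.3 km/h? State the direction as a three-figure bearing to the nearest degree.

Taking east as x and north as y: bus velocity = (44.053, -44.053) km/h; taxi velocity = (-49.030, 29.460) km/h.
Velocity of bus relative to taxi = (44.053, -44.053) − (-49.030, 29.460) = (93.083, -73.513) km/h.
Bearing = atan2(93.08, -73.51) = 128.30° clockwise from north.

128°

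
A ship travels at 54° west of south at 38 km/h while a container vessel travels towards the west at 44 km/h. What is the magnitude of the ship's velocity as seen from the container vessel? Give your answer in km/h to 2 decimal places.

25.97 km/h

Taking east as x and north as y: ship velocity = (-30.743, -22.336) km/h; container vessel velocity = (-44.000, 0.000) km/h.
Velocity of ship relative to container vessel = (-30.743, -22.336) − (-44.000, 0.000) = (13.257, -22.336) km/h.
Magnitude = |(13.257, -22.336)| = 25.974 km/h.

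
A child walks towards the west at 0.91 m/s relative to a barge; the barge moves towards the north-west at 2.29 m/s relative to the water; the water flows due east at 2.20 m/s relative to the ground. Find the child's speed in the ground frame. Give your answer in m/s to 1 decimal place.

In east/north components (m/s): child relative to barge = (-0.910, 0.000); barge relative to water = (-1.619, 1.619); water relative to ground = (2.200, 0.000).
Sum = (-0.329, 1.619) m/s.
Speed = |(-0.329, 1.619)| = 1.652 m/s.

1.7 m/s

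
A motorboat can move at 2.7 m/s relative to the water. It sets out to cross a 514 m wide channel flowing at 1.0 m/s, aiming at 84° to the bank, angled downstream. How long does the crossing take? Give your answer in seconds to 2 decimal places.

191.42 s

The component of the motorboat's velocity perpendicular to the bank is 2.7 × sin 84° = 2.685 m/s.
The flow acts along the bank and has no component across it.
Time = 514 / 2.685 = 191.419 s.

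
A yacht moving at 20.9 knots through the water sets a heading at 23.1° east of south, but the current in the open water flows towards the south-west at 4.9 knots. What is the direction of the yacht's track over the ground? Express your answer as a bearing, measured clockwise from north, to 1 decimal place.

Taking east as x and north as y: velocity relative to the water = (8.200, -19.224) knots; the water relative to ground = (-3.465, -3.465) knots.
Velocity relative to ground = (8.200, -19.224) + (-3.465, -3.465) = (4.735, -22.689) knots.
Bearing = atan2(4.74, -22.69) = 168.21° clockwise from north.

168.2°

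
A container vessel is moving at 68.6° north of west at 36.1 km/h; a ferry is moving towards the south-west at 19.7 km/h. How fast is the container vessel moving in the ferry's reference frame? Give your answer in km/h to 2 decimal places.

47.55 km/h

Taking east as x and north as y: container vessel velocity = (-13.172, 33.611) km/h; ferry velocity = (-13.930, -13.930) km/h.
Velocity of container vessel relative to ferry = (-13.172, 33.611) − (-13.930, -13.930) = (0.758, 47.541) km/h.
Magnitude = |(0.758, 47.541)| = 47.547 km/h.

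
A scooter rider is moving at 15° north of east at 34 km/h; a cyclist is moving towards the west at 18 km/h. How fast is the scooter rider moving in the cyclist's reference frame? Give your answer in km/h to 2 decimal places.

Taking east as x and north as y: scooter rider velocity = (32.841, 8.800) km/h; cyclist velocity = (-18.000, 0.000) km/h.
Velocity of scooter rider relative to cyclist = (32.841, 8.800) − (-18.000, 0.000) = (50.841, 8.800) km/h.
Magnitude = |(50.841, 8.800)| = 51.597 km/h.

51.60 km/h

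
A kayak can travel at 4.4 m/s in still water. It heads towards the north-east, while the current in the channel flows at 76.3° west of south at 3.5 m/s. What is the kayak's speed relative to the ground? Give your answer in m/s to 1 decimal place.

2.3 m/s

Taking east as x and north as y: velocity relative to the water = (3.111, 3.111) m/s; the water relative to ground = (-3.400, -0.829) m/s.
Velocity relative to ground = (3.111, 3.111) + (-3.400, -0.829) = (-0.289, 2.282) m/s.
Speed = |(-0.289, 2.282)| = 2.301 m/s.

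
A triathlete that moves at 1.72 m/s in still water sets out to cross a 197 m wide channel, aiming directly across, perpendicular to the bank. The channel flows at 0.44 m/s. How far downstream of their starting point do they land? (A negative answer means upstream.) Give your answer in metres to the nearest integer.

50 m

Perpendicular speed = 1.720 m/s; crossing time = 197 / 1.720 = 114.535 s.
Net downstream speed = 0.440 m/s.
Drift = 0.440 × 114.535 = 50.395 m (downstream).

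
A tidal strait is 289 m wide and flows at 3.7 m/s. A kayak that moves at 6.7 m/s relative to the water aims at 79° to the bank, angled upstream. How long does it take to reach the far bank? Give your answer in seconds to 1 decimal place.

43.9 s

The component of the kayak's velocity perpendicular to the bank is 6.7 × sin 79° = 6.577 m/s.
The flow acts along the bank and has no component across it.
Time = 289 / 6.577 = 43.942 s.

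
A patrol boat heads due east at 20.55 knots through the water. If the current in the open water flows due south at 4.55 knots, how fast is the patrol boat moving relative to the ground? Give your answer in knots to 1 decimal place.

Taking east as x and north as y: velocity relative to the water = (20.550, 0.000) knots; the water relative to ground = (0.000, -4.550) knots.
Velocity relative to ground = (20.550, 0.000) + (0.000, -4.550) = (20.550, -4.550) knots.
Speed = |(20.550, -4.550)| = 21.048 knots.

21.0 knots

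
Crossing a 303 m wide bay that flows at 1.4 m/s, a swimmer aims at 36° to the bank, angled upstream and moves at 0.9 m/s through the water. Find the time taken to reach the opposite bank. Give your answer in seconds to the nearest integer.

573 s

The component of the swimmer's velocity perpendicular to the bank is 0.9 × sin 36° = 0.529 m/s.
The flow acts along the bank and has no component across it.
Time = 303 / 0.529 = 572.772 s.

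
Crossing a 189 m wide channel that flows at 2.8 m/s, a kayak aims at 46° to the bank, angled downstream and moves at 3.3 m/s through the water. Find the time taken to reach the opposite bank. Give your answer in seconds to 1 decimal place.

The component of the kayak's velocity perpendicular to the bank is 3.3 × sin 46° = 2.374 m/s.
Only the cross-stream component determines the crossing time; the current contributes nothing perpendicular to the bank.
Time = 189 / 2.374 = 79.618 s.

79.6 s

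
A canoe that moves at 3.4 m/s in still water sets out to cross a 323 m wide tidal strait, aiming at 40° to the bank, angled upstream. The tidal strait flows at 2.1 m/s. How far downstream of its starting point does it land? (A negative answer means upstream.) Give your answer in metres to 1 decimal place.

-74.6 m

Perpendicular speed = 2.185 m/s; crossing time = 323 / 2.185 = 147.794 s.
Net downstream speed = -0.505 m/s.
Drift = -0.505 × 147.794 = -74.570 m (upstream).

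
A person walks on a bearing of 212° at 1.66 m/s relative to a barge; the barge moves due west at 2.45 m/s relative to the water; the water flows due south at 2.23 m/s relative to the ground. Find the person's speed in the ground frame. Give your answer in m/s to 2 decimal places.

In east/north components (m/s): person relative to barge = (-0.880, -1.408); barge relative to water = (-2.450, 0.000); water relative to ground = (0.000, -2.230).
Sum = (-3.330, -3.638) m/s.
Speed = |(-3.330, -3.638)| = 4.932 m/s.

4.93 m/s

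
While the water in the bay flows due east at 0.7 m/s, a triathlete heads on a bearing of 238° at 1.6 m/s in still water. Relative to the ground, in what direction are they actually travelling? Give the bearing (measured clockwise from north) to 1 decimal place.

217.8°

Taking east as x and north as y: velocity relative to the water = (-1.357, -0.848) m/s; the water relative to ground = (0.700, 0.000) m/s.
Velocity relative to ground = (-1.357, -0.848) + (0.700, 0.000) = (-0.657, -0.848) m/s.
Bearing = atan2(-0.66, -0.85) = 217.77° clockwise from north.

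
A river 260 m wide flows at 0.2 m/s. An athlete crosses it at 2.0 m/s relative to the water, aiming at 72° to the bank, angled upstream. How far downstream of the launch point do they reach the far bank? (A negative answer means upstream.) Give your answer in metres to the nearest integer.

-57 m

Perpendicular speed = 1.902 m/s; crossing time = 260 / 1.902 = 136.690 s.
Net downstream speed = -0.418 m/s.
Drift = -0.418 × 136.690 = -57.141 m (upstream).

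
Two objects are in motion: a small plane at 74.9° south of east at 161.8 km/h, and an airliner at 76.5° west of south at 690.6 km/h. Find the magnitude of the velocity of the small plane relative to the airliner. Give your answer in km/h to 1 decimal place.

713.7 km/h

Taking east as x and north as y: small plane velocity = (42.150, -156.213) km/h; airliner velocity = (-671.519, -161.217) km/h.
Velocity of small plane relative to airliner = (42.150, -156.213) − (-671.519, -161.217) = (713.668, 5.004) km/h.
Magnitude = |(713.668, 5.004)| = 713.686 km/h.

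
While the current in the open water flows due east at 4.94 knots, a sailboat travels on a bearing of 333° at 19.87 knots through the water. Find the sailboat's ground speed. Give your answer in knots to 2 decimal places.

18.17 knots

Taking east as x and north as y: velocity relative to the water = (-9.021, 17.704) knots; the water relative to ground = (4.940, 0.000) knots.
Velocity relative to ground = (-9.021, 17.704) + (4.940, 0.000) = (-4.081, 17.704) knots.
Speed = |(-4.081, 17.704)| = 18.169 knots.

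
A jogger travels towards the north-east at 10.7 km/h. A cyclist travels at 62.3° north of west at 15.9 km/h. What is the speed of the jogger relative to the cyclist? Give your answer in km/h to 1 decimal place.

16.3 km/h

Taking east as x and north as y: jogger velocity = (7.566, 7.566) km/h; cyclist velocity = (-7.391, 14.078) km/h.
Velocity of jogger relative to cyclist = (7.566, 7.566) − (-7.391, 14.078) = (14.957, -6.512) km/h.
Magnitude = |(14.957, -6.512)| = 16.313 km/h.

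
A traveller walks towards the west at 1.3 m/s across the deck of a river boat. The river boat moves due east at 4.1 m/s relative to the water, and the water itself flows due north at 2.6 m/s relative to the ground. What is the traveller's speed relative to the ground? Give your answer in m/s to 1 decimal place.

In east/north components (m/s): traveller relative to river boat = (-1.300, 0.000); river boat relative to water = (4.100, 0.000); water relative to ground = (0.000, 2.600).
Sum = (2.800, 2.600) m/s.
Speed = |(2.800, 2.600)| = 3.821 m/s.

3.8 m/s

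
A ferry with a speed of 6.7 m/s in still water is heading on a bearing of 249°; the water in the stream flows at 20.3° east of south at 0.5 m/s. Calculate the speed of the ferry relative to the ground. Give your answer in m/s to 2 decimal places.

Taking east as x and north as y: velocity relative to the water = (-6.255, -2.401) m/s; the water relative to ground = (0.173, -0.469) m/s.
Velocity relative to ground = (-6.255, -2.401) + (0.173, -0.469) = (-6.082, -2.870) m/s.
Speed = |(-6.082, -2.870)| = 6.725 m/s.

6.72 m/s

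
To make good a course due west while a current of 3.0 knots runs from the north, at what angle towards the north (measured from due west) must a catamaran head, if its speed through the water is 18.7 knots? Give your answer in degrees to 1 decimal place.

9.2°

The current pushes perpendicular to the desired track; the heading must have a component into the current equal to 3.0 knots: 18.7 sin θ = 3.0.
sin θ = 0.1604, so θ = 9.232°.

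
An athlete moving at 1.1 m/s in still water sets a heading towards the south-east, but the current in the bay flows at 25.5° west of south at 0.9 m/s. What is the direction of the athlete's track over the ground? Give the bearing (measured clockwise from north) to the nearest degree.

166°

Taking east as x and north as y: velocity relative to the water = (0.778, -0.778) m/s; the water relative to ground = (-0.387, -0.812) m/s.
Velocity relative to ground = (0.778, -0.778) + (-0.387, -0.812) = (0.390, -1.590) m/s.
Bearing = atan2(0.39, -1.59) = 166.21° clockwise from north.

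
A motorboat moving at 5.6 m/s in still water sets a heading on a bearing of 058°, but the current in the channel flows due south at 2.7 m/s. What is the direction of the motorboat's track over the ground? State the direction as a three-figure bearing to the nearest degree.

Taking east as x and north as y: velocity relative to the water = (4.749, 2.968) m/s; the water relative to ground = (0.000, -2.700) m/s.
Velocity relative to ground = (4.749, 2.968) + (0.000, -2.700) = (4.749, 0.268) m/s.
Bearing = atan2(4.75, 0.27) = 86.78° clockwise from north.

087°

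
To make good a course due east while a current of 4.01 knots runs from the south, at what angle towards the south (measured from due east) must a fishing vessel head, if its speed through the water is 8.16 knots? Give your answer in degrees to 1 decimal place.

The current pushes perpendicular to the desired track; the heading must have a component into the current equal to 4.01 knots: 8.16 sin θ = 4.01.
sin θ = 0.4914, so θ = 29.434°.

29.4°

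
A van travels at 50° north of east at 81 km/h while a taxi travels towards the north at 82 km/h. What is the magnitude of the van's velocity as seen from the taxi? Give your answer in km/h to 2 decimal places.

55.76 km/h

Taking east as x and north as y: van velocity = (52.066, 62.050) km/h; taxi velocity = (0.000, 82.000) km/h.
Velocity of van relative to taxi = (52.066, 62.050) − (0.000, 82.000) = (52.066, -19.950) km/h.
Magnitude = |(52.066, -19.950)| = 55.757 km/h.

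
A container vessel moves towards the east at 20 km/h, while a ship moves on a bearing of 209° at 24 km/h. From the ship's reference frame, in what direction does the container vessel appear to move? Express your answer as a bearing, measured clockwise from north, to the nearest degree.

056°

Taking east as x and north as y: container vessel velocity = (20.000, 0.000) km/h; ship velocity = (-11.635, -20.991) km/h.
Velocity of container vessel relative to ship = (20.000, 0.000) − (-11.635, -20.991) = (31.635, 20.991) km/h.
Bearing = atan2(31.64, 20.99) = 56.43° clockwise from north.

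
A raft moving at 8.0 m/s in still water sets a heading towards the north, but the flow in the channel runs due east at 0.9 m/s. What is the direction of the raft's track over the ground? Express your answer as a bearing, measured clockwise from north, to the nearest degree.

006°

Taking east as x and north as y: velocity relative to the water = (0.000, 8.000) m/s; the water relative to ground = (0.900, 0.000) m/s.
Velocity relative to ground = (0.000, 8.000) + (0.900, 0.000) = (0.900, 8.000) m/s.
Bearing = atan2(0.90, 8.00) = 6.42° clockwise from north.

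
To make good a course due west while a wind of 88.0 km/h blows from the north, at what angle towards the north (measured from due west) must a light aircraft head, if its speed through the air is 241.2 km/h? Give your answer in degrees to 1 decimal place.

21.4°

The wind pushes perpendicular to the desired track; the heading must have a component into the wind equal to 88.0 km/h: 241.2 sin θ = 88.0.
sin θ = 0.3648, so θ = 21.398°.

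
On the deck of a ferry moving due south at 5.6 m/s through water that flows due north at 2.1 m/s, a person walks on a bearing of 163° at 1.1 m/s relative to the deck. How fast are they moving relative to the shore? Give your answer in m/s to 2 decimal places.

In east/north components (m/s): person relative to ferry = (0.322, -1.052); ferry relative to water = (0.000, -5.600); water relative to ground = (0.000, 2.100).
Sum = (0.322, -4.552) m/s.
Speed = |(0.322, -4.552)| = 4.563 m/s.

4.56 m/s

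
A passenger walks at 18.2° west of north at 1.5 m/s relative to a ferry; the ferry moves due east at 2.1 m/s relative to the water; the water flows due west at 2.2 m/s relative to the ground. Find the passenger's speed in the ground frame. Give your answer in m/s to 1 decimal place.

1.5 m/s

In east/north components (m/s): passenger relative to ferry = (-0.469, 1.425); ferry relative to water = (2.100, 0.000); water relative to ground = (-2.200, 0.000).
Sum = (-0.569, 1.425) m/s.
Speed = |(-0.569, 1.425)| = 1.534 m/s.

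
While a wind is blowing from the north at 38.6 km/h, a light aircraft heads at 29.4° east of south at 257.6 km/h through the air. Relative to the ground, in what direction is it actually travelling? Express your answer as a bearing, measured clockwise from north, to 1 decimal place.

Taking east as x and north as y: velocity relative to the air = (126.457, -224.425) km/h; the air relative to ground = (0.000, -38.600) km/h.
Velocity relative to ground = (126.457, -224.425) + (0.000, -38.600) = (126.457, -263.025) km/h.
Bearing = atan2(126.46, -263.02) = 154.32° clockwise from north.

154.3°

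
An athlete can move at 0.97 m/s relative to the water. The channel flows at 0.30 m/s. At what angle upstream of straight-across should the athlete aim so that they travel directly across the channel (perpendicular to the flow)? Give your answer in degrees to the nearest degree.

To cancel the current, the upstream component of the athlete's velocity must equal the flow: 0.97 sin θ = 0.30.
sin θ = 0.30 / 0.97 = 0.3093.
θ = arcsin(0.3093) = 18.016°.

18°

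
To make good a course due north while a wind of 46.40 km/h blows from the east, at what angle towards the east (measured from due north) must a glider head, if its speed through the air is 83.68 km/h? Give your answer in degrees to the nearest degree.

The wind pushes perpendicular to the desired track; the heading must have a component into the wind equal to 46.40 km/h: 83.68 sin θ = 46.40.
sin θ = 0.5545, so θ = 33.676°.

34°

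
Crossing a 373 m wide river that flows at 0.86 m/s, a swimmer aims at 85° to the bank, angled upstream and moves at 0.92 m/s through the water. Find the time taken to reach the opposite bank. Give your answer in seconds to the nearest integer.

407 s

The component of the swimmer's velocity perpendicular to the bank is 0.92 × sin 85° = 0.916 m/s.
The flow acts along the bank and has no component across it.
Time = 373 / 0.916 = 406.983 s.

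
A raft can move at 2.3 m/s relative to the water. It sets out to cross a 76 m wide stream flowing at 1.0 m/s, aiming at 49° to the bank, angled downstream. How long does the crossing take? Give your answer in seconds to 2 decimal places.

43.78 s

The component of the raft's velocity perpendicular to the bank is 2.3 × sin 49° = 1.736 m/s.
Only the cross-stream component determines the crossing time; the current contributes nothing perpendicular to the bank.
Time = 76 / 1.736 = 43.783 s.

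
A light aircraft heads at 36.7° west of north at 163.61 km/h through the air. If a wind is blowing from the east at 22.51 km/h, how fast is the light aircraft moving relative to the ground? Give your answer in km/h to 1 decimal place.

178.0 km/h

Taking east as x and north as y: velocity relative to the air = (-97.777, 131.179) km/h; the air relative to ground = (-22.510, 0.000) km/h.
Velocity relative to ground = (-97.777, 131.179) + (-22.510, 0.000) = (-120.287, 131.179) km/h.
Speed = |(-120.287, 131.179)| = 177.980 km/h.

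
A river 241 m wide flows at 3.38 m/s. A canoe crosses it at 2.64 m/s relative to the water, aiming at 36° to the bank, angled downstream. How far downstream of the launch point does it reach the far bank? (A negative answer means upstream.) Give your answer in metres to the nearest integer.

Perpendicular speed = 1.552 m/s; crossing time = 241 / 1.552 = 155.308 s.
Net downstream speed = 5.516 m/s.
Drift = 5.516 × 155.308 = 856.650 m (downstream).

857 m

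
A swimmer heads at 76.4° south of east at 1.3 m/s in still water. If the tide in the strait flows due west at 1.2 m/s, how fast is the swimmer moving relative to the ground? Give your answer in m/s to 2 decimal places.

Taking east as x and north as y: velocity relative to the water = (0.306, -1.264) m/s; the water relative to ground = (-1.200, 0.000) m/s.
Velocity relative to ground = (0.306, -1.264) + (-1.200, 0.000) = (-0.894, -1.264) m/s.
Speed = |(-0.894, -1.264)| = 1.548 m/s.

1.55 m/s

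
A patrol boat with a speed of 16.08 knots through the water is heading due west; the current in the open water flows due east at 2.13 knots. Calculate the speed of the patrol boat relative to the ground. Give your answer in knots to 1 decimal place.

Taking east as x and north as y: velocity relative to the water = (-16.080, 0.000) knots; the water relative to ground = (2.130, 0.000) knots.
Velocity relative to ground = (-16.080, 0.000) + (2.130, 0.000) = (-13.950, 0.000) knots.
Speed = |(-13.950, 0.000)| = 13.950 knots.

14.0 knots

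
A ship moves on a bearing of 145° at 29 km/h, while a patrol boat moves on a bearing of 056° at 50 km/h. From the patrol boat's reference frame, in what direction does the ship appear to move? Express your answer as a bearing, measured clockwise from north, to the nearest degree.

Taking east as x and north as y: ship velocity = (16.634, -23.755) km/h; patrol boat velocity = (41.452, 27.960) km/h.
Velocity of ship relative to patrol boat = (16.634, -23.755) − (41.452, 27.960) = (-24.818, -51.715) km/h.
Bearing = atan2(-24.82, -51.72) = 205.64° clockwise from north.

206°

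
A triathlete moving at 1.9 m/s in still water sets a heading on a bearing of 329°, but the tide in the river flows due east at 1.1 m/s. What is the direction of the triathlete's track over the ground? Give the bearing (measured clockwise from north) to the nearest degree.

004°

Taking east as x and north as y: velocity relative to the water = (-0.979, 1.629) m/s; the water relative to ground = (1.100, 0.000) m/s.
Velocity relative to ground = (-0.979, 1.629) + (1.100, 0.000) = (0.121, 1.629) m/s.
Bearing = atan2(0.12, 1.63) = 4.26° clockwise from north.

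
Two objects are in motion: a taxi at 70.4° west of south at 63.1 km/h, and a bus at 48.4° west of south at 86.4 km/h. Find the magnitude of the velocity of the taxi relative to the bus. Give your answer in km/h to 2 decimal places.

Taking east as x and north as y: taxi velocity = (-59.444, -21.167) km/h; bus velocity = (-64.610, -57.363) km/h.
Velocity of taxi relative to bus = (-59.444, -21.167) − (-64.610, -57.363) = (5.166, 36.196) km/h.
Magnitude = |(5.166, 36.196)| = 36.563 km/h.

36.56 km/h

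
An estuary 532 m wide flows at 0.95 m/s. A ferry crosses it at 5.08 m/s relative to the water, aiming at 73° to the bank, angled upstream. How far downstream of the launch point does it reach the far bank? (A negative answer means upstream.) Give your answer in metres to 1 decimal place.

Perpendicular speed = 4.858 m/s; crossing time = 532 / 4.858 = 109.509 s.
Net downstream speed = -0.535 m/s.
Drift = -0.535 × 109.509 = -58.615 m (upstream).

-58.6 m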